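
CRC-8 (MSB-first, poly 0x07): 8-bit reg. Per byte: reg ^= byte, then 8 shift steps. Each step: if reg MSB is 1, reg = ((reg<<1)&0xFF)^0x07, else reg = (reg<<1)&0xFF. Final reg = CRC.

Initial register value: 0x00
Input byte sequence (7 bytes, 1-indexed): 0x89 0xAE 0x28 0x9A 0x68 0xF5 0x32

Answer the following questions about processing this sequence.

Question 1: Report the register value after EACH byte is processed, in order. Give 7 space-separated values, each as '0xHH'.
0xB6 0x48 0x27 0x3A 0xB9 0xE3 0x39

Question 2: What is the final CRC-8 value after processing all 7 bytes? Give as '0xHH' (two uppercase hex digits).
After byte 1 (0x89): reg=0xB6
After byte 2 (0xAE): reg=0x48
After byte 3 (0x28): reg=0x27
After byte 4 (0x9A): reg=0x3A
After byte 5 (0x68): reg=0xB9
After byte 6 (0xF5): reg=0xE3
After byte 7 (0x32): reg=0x39

Answer: 0x39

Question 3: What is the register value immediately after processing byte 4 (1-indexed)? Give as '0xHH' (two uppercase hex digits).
After byte 1 (0x89): reg=0xB6
After byte 2 (0xAE): reg=0x48
After byte 3 (0x28): reg=0x27
After byte 4 (0x9A): reg=0x3A

Answer: 0x3A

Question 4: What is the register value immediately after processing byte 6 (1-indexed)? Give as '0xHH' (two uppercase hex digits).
After byte 1 (0x89): reg=0xB6
After byte 2 (0xAE): reg=0x48
After byte 3 (0x28): reg=0x27
After byte 4 (0x9A): reg=0x3A
After byte 5 (0x68): reg=0xB9
After byte 6 (0xF5): reg=0xE3

Answer: 0xE3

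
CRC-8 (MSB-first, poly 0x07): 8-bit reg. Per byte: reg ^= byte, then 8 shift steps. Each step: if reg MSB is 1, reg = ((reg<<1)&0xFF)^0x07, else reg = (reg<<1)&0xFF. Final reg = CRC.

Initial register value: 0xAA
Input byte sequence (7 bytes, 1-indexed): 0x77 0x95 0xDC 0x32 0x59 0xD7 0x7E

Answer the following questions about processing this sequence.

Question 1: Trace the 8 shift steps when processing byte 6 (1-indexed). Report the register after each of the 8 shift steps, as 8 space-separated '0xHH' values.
Answer: 0xB7 0x69 0xD2 0xA3 0x41 0x82 0x03 0x06

Derivation:
After byte 1 (0x77): reg=0x1D
After byte 2 (0x95): reg=0xB1
After byte 3 (0xDC): reg=0x04
After byte 4 (0x32): reg=0x82
After byte 5 (0x59): reg=0x0F
Register before byte 6: 0x0F
After XOR with byte 0xD7: 0xD8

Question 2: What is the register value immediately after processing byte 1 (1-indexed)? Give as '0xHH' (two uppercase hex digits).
Answer: 0x1D

Derivation:
After byte 1 (0x77): reg=0x1D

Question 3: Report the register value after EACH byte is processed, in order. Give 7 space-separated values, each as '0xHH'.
0x1D 0xB1 0x04 0x82 0x0F 0x06 0x6F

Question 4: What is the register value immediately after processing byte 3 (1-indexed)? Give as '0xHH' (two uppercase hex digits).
After byte 1 (0x77): reg=0x1D
After byte 2 (0x95): reg=0xB1
After byte 3 (0xDC): reg=0x04

Answer: 0x04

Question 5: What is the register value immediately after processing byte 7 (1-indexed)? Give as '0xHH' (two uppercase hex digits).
Answer: 0x6F

Derivation:
After byte 1 (0x77): reg=0x1D
After byte 2 (0x95): reg=0xB1
After byte 3 (0xDC): reg=0x04
After byte 4 (0x32): reg=0x82
After byte 5 (0x59): reg=0x0F
After byte 6 (0xD7): reg=0x06
After byte 7 (0x7E): reg=0x6F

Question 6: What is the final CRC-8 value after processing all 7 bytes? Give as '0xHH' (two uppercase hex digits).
After byte 1 (0x77): reg=0x1D
After byte 2 (0x95): reg=0xB1
After byte 3 (0xDC): reg=0x04
After byte 4 (0x32): reg=0x82
After byte 5 (0x59): reg=0x0F
After byte 6 (0xD7): reg=0x06
After byte 7 (0x7E): reg=0x6F

Answer: 0x6F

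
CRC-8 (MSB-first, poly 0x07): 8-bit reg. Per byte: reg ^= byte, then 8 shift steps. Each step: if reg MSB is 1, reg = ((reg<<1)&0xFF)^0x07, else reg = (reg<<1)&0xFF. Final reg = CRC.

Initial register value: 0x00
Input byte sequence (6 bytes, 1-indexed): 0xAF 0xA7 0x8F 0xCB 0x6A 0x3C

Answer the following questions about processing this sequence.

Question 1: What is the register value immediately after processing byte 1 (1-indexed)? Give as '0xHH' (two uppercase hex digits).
After byte 1 (0xAF): reg=0x44

Answer: 0x44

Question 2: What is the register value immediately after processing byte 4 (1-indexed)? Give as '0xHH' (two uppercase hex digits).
Answer: 0x79

Derivation:
After byte 1 (0xAF): reg=0x44
After byte 2 (0xA7): reg=0xA7
After byte 3 (0x8F): reg=0xD8
After byte 4 (0xCB): reg=0x79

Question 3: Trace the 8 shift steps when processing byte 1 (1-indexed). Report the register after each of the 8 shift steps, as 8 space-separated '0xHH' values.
Register before byte 1: 0x00
After XOR with byte 0xAF: 0xAF

Answer: 0x59 0xB2 0x63 0xC6 0x8B 0x11 0x22 0x44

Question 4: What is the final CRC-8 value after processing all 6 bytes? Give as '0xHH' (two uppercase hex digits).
Answer: 0xDC

Derivation:
After byte 1 (0xAF): reg=0x44
After byte 2 (0xA7): reg=0xA7
After byte 3 (0x8F): reg=0xD8
After byte 4 (0xCB): reg=0x79
After byte 5 (0x6A): reg=0x79
After byte 6 (0x3C): reg=0xDC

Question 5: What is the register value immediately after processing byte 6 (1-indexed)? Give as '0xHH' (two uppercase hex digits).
After byte 1 (0xAF): reg=0x44
After byte 2 (0xA7): reg=0xA7
After byte 3 (0x8F): reg=0xD8
After byte 4 (0xCB): reg=0x79
After byte 5 (0x6A): reg=0x79
After byte 6 (0x3C): reg=0xDC

Answer: 0xDC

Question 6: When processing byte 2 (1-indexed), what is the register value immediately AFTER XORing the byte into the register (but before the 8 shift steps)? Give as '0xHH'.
Answer: 0xE3

Derivation:
Register before byte 2: 0x44
Byte 2: 0xA7
0x44 XOR 0xA7 = 0xE3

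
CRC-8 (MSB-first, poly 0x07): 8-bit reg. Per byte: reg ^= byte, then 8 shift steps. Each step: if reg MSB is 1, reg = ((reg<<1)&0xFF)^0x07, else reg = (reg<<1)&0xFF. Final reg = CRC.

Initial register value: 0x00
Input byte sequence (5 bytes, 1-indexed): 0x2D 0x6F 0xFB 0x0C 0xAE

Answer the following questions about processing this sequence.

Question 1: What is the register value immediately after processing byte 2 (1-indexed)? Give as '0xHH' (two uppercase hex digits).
Answer: 0x4D

Derivation:
After byte 1 (0x2D): reg=0xC3
After byte 2 (0x6F): reg=0x4D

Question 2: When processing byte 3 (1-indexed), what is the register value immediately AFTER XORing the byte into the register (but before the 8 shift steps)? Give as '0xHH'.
Answer: 0xB6

Derivation:
Register before byte 3: 0x4D
Byte 3: 0xFB
0x4D XOR 0xFB = 0xB6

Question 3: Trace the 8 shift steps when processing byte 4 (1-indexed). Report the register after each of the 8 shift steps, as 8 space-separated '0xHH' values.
After byte 1 (0x2D): reg=0xC3
After byte 2 (0x6F): reg=0x4D
After byte 3 (0xFB): reg=0x0B
Register before byte 4: 0x0B
After XOR with byte 0x0C: 0x07

Answer: 0x0E 0x1C 0x38 0x70 0xE0 0xC7 0x89 0x15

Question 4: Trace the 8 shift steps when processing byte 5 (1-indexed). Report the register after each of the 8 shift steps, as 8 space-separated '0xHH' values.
Answer: 0x71 0xE2 0xC3 0x81 0x05 0x0A 0x14 0x28

Derivation:
After byte 1 (0x2D): reg=0xC3
After byte 2 (0x6F): reg=0x4D
After byte 3 (0xFB): reg=0x0B
After byte 4 (0x0C): reg=0x15
Register before byte 5: 0x15
After XOR with byte 0xAE: 0xBB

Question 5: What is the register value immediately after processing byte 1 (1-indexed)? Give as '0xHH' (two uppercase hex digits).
After byte 1 (0x2D): reg=0xC3

Answer: 0xC3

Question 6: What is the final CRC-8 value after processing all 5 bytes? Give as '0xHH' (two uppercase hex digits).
Answer: 0x28

Derivation:
After byte 1 (0x2D): reg=0xC3
After byte 2 (0x6F): reg=0x4D
After byte 3 (0xFB): reg=0x0B
After byte 4 (0x0C): reg=0x15
After byte 5 (0xAE): reg=0x28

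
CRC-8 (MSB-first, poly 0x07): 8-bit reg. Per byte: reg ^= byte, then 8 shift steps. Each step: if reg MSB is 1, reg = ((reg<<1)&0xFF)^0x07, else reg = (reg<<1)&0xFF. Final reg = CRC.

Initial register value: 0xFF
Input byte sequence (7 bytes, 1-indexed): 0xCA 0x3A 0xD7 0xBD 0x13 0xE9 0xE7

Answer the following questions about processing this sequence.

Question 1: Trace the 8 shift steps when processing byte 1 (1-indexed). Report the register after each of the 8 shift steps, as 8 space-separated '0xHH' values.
Answer: 0x6A 0xD4 0xAF 0x59 0xB2 0x63 0xC6 0x8B

Derivation:
Register before byte 1: 0xFF
After XOR with byte 0xCA: 0x35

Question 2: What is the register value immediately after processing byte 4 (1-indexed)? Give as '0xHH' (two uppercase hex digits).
After byte 1 (0xCA): reg=0x8B
After byte 2 (0x3A): reg=0x1E
After byte 3 (0xD7): reg=0x71
After byte 4 (0xBD): reg=0x6A

Answer: 0x6A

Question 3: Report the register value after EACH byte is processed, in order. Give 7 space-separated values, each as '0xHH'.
0x8B 0x1E 0x71 0x6A 0x68 0x8E 0x18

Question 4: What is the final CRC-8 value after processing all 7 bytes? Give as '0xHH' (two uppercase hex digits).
After byte 1 (0xCA): reg=0x8B
After byte 2 (0x3A): reg=0x1E
After byte 3 (0xD7): reg=0x71
After byte 4 (0xBD): reg=0x6A
After byte 5 (0x13): reg=0x68
After byte 6 (0xE9): reg=0x8E
After byte 7 (0xE7): reg=0x18

Answer: 0x18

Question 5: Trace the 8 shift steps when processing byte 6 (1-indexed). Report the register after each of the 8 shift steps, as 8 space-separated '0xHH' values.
Answer: 0x05 0x0A 0x14 0x28 0x50 0xA0 0x47 0x8E

Derivation:
After byte 1 (0xCA): reg=0x8B
After byte 2 (0x3A): reg=0x1E
After byte 3 (0xD7): reg=0x71
After byte 4 (0xBD): reg=0x6A
After byte 5 (0x13): reg=0x68
Register before byte 6: 0x68
After XOR with byte 0xE9: 0x81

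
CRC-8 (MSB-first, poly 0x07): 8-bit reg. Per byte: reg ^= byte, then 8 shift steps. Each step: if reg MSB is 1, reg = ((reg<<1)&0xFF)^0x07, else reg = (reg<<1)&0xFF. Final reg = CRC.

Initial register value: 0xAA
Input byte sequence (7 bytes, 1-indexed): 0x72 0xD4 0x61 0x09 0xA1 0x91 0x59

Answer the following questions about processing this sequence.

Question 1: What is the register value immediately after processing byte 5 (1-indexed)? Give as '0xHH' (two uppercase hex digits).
Answer: 0x9C

Derivation:
After byte 1 (0x72): reg=0x06
After byte 2 (0xD4): reg=0x30
After byte 3 (0x61): reg=0xB0
After byte 4 (0x09): reg=0x26
After byte 5 (0xA1): reg=0x9C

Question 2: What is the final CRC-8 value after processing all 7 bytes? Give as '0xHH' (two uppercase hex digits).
After byte 1 (0x72): reg=0x06
After byte 2 (0xD4): reg=0x30
After byte 3 (0x61): reg=0xB0
After byte 4 (0x09): reg=0x26
After byte 5 (0xA1): reg=0x9C
After byte 6 (0x91): reg=0x23
After byte 7 (0x59): reg=0x61

Answer: 0x61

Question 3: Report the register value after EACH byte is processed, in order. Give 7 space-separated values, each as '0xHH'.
0x06 0x30 0xB0 0x26 0x9C 0x23 0x61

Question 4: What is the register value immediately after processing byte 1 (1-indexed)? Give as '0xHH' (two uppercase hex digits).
After byte 1 (0x72): reg=0x06

Answer: 0x06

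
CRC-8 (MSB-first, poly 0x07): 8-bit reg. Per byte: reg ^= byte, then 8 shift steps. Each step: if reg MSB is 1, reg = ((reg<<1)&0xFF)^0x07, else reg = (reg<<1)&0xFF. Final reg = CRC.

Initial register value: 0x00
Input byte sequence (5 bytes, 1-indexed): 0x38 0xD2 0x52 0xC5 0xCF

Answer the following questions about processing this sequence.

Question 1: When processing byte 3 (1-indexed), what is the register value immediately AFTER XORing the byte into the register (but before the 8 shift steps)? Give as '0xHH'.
Register before byte 3: 0x61
Byte 3: 0x52
0x61 XOR 0x52 = 0x33

Answer: 0x33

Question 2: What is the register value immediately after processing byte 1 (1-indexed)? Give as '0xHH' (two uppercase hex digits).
After byte 1 (0x38): reg=0xA8

Answer: 0xA8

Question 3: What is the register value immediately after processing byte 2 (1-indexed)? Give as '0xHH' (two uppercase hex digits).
Answer: 0x61

Derivation:
After byte 1 (0x38): reg=0xA8
After byte 2 (0xD2): reg=0x61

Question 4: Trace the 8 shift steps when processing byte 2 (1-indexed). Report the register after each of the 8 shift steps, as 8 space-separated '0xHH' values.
After byte 1 (0x38): reg=0xA8
Register before byte 2: 0xA8
After XOR with byte 0xD2: 0x7A

Answer: 0xF4 0xEF 0xD9 0xB5 0x6D 0xDA 0xB3 0x61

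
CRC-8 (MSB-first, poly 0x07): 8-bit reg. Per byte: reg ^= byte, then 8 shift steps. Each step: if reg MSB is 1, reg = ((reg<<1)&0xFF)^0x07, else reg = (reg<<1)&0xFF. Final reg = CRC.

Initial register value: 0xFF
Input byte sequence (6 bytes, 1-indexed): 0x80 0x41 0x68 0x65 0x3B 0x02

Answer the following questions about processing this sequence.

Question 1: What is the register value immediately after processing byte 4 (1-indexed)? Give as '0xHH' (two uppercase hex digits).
Answer: 0x6C

Derivation:
After byte 1 (0x80): reg=0x7A
After byte 2 (0x41): reg=0xA1
After byte 3 (0x68): reg=0x71
After byte 4 (0x65): reg=0x6C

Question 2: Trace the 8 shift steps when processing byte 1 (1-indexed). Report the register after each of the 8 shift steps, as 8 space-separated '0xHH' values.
Answer: 0xFE 0xFB 0xF1 0xE5 0xCD 0x9D 0x3D 0x7A

Derivation:
Register before byte 1: 0xFF
After XOR with byte 0x80: 0x7F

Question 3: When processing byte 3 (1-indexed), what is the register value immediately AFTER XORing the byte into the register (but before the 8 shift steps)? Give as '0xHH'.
Register before byte 3: 0xA1
Byte 3: 0x68
0xA1 XOR 0x68 = 0xC9

Answer: 0xC9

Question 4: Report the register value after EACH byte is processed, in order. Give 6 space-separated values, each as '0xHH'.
0x7A 0xA1 0x71 0x6C 0xA2 0x69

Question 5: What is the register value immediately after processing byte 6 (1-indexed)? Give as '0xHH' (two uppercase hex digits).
After byte 1 (0x80): reg=0x7A
After byte 2 (0x41): reg=0xA1
After byte 3 (0x68): reg=0x71
After byte 4 (0x65): reg=0x6C
After byte 5 (0x3B): reg=0xA2
After byte 6 (0x02): reg=0x69

Answer: 0x69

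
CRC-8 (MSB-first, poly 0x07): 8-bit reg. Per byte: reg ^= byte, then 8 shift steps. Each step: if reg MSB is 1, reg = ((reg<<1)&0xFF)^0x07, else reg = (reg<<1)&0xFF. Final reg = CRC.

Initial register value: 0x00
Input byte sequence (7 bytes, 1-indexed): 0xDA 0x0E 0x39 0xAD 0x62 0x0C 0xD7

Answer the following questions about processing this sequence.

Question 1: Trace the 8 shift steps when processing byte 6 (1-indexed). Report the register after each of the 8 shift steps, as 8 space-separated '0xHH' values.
Answer: 0xF6 0xEB 0xD1 0xA5 0x4D 0x9A 0x33 0x66

Derivation:
After byte 1 (0xDA): reg=0x08
After byte 2 (0x0E): reg=0x12
After byte 3 (0x39): reg=0xD1
After byte 4 (0xAD): reg=0x73
After byte 5 (0x62): reg=0x77
Register before byte 6: 0x77
After XOR with byte 0x0C: 0x7B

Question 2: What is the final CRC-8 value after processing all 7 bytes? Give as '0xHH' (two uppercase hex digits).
After byte 1 (0xDA): reg=0x08
After byte 2 (0x0E): reg=0x12
After byte 3 (0x39): reg=0xD1
After byte 4 (0xAD): reg=0x73
After byte 5 (0x62): reg=0x77
After byte 6 (0x0C): reg=0x66
After byte 7 (0xD7): reg=0x1E

Answer: 0x1E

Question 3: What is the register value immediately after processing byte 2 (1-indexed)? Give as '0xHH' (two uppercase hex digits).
Answer: 0x12

Derivation:
After byte 1 (0xDA): reg=0x08
After byte 2 (0x0E): reg=0x12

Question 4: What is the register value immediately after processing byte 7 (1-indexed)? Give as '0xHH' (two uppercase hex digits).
Answer: 0x1E

Derivation:
After byte 1 (0xDA): reg=0x08
After byte 2 (0x0E): reg=0x12
After byte 3 (0x39): reg=0xD1
After byte 4 (0xAD): reg=0x73
After byte 5 (0x62): reg=0x77
After byte 6 (0x0C): reg=0x66
After byte 7 (0xD7): reg=0x1E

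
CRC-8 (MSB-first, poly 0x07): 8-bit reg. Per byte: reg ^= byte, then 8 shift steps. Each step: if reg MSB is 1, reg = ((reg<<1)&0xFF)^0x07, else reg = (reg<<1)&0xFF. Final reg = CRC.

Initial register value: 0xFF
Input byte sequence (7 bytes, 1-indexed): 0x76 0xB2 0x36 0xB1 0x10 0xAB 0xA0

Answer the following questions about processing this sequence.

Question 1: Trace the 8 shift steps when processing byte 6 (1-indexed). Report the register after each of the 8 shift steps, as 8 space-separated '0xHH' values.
Answer: 0x8A 0x13 0x26 0x4C 0x98 0x37 0x6E 0xDC

Derivation:
After byte 1 (0x76): reg=0xB6
After byte 2 (0xB2): reg=0x1C
After byte 3 (0x36): reg=0xD6
After byte 4 (0xB1): reg=0x32
After byte 5 (0x10): reg=0xEE
Register before byte 6: 0xEE
After XOR with byte 0xAB: 0x45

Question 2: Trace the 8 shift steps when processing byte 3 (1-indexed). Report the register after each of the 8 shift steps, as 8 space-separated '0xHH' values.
Answer: 0x54 0xA8 0x57 0xAE 0x5B 0xB6 0x6B 0xD6

Derivation:
After byte 1 (0x76): reg=0xB6
After byte 2 (0xB2): reg=0x1C
Register before byte 3: 0x1C
After XOR with byte 0x36: 0x2A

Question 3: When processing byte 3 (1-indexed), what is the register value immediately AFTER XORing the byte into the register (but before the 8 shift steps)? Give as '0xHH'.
Register before byte 3: 0x1C
Byte 3: 0x36
0x1C XOR 0x36 = 0x2A

Answer: 0x2A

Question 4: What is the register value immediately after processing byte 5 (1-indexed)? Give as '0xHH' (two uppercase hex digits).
After byte 1 (0x76): reg=0xB6
After byte 2 (0xB2): reg=0x1C
After byte 3 (0x36): reg=0xD6
After byte 4 (0xB1): reg=0x32
After byte 5 (0x10): reg=0xEE

Answer: 0xEE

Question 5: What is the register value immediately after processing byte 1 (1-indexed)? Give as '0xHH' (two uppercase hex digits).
Answer: 0xB6

Derivation:
After byte 1 (0x76): reg=0xB6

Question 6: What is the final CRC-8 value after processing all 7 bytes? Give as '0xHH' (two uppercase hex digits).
Answer: 0x73

Derivation:
After byte 1 (0x76): reg=0xB6
After byte 2 (0xB2): reg=0x1C
After byte 3 (0x36): reg=0xD6
After byte 4 (0xB1): reg=0x32
After byte 5 (0x10): reg=0xEE
After byte 6 (0xAB): reg=0xDC
After byte 7 (0xA0): reg=0x73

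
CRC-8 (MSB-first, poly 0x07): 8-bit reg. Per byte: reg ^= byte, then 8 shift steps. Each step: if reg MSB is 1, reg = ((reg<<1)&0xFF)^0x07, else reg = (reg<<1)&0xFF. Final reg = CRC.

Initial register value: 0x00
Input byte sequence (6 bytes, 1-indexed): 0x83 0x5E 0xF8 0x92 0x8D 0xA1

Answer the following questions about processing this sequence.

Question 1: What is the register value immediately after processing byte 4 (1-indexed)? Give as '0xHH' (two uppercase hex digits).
After byte 1 (0x83): reg=0x80
After byte 2 (0x5E): reg=0x14
After byte 3 (0xF8): reg=0x8A
After byte 4 (0x92): reg=0x48

Answer: 0x48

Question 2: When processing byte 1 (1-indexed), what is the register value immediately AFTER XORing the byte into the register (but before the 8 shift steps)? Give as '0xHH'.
Register before byte 1: 0x00
Byte 1: 0x83
0x00 XOR 0x83 = 0x83

Answer: 0x83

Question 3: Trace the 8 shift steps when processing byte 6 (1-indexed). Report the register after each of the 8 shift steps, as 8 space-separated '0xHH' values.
Answer: 0xEF 0xD9 0xB5 0x6D 0xDA 0xB3 0x61 0xC2

Derivation:
After byte 1 (0x83): reg=0x80
After byte 2 (0x5E): reg=0x14
After byte 3 (0xF8): reg=0x8A
After byte 4 (0x92): reg=0x48
After byte 5 (0x8D): reg=0x55
Register before byte 6: 0x55
After XOR with byte 0xA1: 0xF4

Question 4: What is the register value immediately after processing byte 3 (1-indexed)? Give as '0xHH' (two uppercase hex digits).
Answer: 0x8A

Derivation:
After byte 1 (0x83): reg=0x80
After byte 2 (0x5E): reg=0x14
After byte 3 (0xF8): reg=0x8A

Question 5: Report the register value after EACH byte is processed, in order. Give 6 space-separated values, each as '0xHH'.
0x80 0x14 0x8A 0x48 0x55 0xC2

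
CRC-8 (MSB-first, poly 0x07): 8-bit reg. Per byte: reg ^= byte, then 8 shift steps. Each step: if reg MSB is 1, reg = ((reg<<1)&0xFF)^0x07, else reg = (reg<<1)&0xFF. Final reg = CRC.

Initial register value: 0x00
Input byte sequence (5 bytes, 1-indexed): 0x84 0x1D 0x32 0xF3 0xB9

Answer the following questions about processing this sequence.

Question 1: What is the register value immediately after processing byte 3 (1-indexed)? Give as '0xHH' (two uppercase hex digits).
Answer: 0x80

Derivation:
After byte 1 (0x84): reg=0x95
After byte 2 (0x1D): reg=0xB1
After byte 3 (0x32): reg=0x80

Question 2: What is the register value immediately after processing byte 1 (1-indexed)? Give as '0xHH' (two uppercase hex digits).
Answer: 0x95

Derivation:
After byte 1 (0x84): reg=0x95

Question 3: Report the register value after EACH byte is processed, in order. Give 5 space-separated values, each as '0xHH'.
0x95 0xB1 0x80 0x5E 0xBB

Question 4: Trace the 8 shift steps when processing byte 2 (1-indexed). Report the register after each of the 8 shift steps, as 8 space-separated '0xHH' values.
Answer: 0x17 0x2E 0x5C 0xB8 0x77 0xEE 0xDB 0xB1

Derivation:
After byte 1 (0x84): reg=0x95
Register before byte 2: 0x95
After XOR with byte 0x1D: 0x88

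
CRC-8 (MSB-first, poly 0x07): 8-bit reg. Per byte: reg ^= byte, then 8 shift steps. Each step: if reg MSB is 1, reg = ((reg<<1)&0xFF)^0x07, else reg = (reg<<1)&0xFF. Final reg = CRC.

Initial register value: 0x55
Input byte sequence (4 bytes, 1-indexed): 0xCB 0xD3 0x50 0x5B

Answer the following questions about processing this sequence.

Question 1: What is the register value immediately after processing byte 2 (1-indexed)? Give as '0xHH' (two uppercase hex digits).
After byte 1 (0xCB): reg=0xD3
After byte 2 (0xD3): reg=0x00

Answer: 0x00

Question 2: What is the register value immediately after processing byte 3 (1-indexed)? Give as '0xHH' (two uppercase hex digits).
After byte 1 (0xCB): reg=0xD3
After byte 2 (0xD3): reg=0x00
After byte 3 (0x50): reg=0xB7

Answer: 0xB7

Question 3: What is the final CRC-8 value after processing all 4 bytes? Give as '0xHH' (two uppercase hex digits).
Answer: 0x8A

Derivation:
After byte 1 (0xCB): reg=0xD3
After byte 2 (0xD3): reg=0x00
After byte 3 (0x50): reg=0xB7
After byte 4 (0x5B): reg=0x8A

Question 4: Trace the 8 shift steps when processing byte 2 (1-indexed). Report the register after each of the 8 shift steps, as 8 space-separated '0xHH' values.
After byte 1 (0xCB): reg=0xD3
Register before byte 2: 0xD3
After XOR with byte 0xD3: 0x00

Answer: 0x00 0x00 0x00 0x00 0x00 0x00 0x00 0x00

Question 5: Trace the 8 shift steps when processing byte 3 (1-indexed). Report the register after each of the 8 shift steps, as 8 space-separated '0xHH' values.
Answer: 0xA0 0x47 0x8E 0x1B 0x36 0x6C 0xD8 0xB7

Derivation:
After byte 1 (0xCB): reg=0xD3
After byte 2 (0xD3): reg=0x00
Register before byte 3: 0x00
After XOR with byte 0x50: 0x50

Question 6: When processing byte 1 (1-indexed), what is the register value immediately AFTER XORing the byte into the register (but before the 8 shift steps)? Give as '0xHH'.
Answer: 0x9E

Derivation:
Register before byte 1: 0x55
Byte 1: 0xCB
0x55 XOR 0xCB = 0x9E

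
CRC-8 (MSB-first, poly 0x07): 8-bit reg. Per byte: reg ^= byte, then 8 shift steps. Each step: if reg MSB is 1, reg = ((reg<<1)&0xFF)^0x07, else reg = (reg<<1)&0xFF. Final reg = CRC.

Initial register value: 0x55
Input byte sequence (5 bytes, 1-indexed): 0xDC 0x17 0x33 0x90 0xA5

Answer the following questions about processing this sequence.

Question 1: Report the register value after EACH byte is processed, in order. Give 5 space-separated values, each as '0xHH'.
0xB6 0x6E 0x94 0x1C 0x26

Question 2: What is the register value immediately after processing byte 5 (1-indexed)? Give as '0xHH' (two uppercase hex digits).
After byte 1 (0xDC): reg=0xB6
After byte 2 (0x17): reg=0x6E
After byte 3 (0x33): reg=0x94
After byte 4 (0x90): reg=0x1C
After byte 5 (0xA5): reg=0x26

Answer: 0x26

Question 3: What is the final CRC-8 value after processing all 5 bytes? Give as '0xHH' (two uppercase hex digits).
Answer: 0x26

Derivation:
After byte 1 (0xDC): reg=0xB6
After byte 2 (0x17): reg=0x6E
After byte 3 (0x33): reg=0x94
After byte 4 (0x90): reg=0x1C
After byte 5 (0xA5): reg=0x26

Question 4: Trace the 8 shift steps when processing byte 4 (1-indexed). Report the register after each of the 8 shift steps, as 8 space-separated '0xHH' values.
After byte 1 (0xDC): reg=0xB6
After byte 2 (0x17): reg=0x6E
After byte 3 (0x33): reg=0x94
Register before byte 4: 0x94
After XOR with byte 0x90: 0x04

Answer: 0x08 0x10 0x20 0x40 0x80 0x07 0x0E 0x1C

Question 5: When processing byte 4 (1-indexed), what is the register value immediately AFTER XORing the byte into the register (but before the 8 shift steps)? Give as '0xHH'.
Register before byte 4: 0x94
Byte 4: 0x90
0x94 XOR 0x90 = 0x04

Answer: 0x04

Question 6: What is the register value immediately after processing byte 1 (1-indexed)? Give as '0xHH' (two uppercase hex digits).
Answer: 0xB6

Derivation:
After byte 1 (0xDC): reg=0xB6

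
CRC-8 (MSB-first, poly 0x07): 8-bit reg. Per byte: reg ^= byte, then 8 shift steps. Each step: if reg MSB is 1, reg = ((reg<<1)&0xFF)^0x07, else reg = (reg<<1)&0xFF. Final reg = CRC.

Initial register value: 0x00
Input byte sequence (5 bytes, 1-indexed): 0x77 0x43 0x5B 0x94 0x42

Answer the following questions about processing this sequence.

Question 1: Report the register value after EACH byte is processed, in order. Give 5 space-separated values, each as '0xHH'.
0x42 0x07 0x93 0x15 0xA2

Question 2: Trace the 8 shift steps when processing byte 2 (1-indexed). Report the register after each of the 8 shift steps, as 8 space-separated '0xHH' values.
After byte 1 (0x77): reg=0x42
Register before byte 2: 0x42
After XOR with byte 0x43: 0x01

Answer: 0x02 0x04 0x08 0x10 0x20 0x40 0x80 0x07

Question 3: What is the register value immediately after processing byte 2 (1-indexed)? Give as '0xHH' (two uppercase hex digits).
After byte 1 (0x77): reg=0x42
After byte 2 (0x43): reg=0x07

Answer: 0x07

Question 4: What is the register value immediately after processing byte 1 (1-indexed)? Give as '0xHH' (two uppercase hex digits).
After byte 1 (0x77): reg=0x42

Answer: 0x42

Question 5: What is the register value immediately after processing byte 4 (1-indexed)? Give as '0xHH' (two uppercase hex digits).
After byte 1 (0x77): reg=0x42
After byte 2 (0x43): reg=0x07
After byte 3 (0x5B): reg=0x93
After byte 4 (0x94): reg=0x15

Answer: 0x15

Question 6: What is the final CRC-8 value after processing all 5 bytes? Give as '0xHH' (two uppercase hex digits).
Answer: 0xA2

Derivation:
After byte 1 (0x77): reg=0x42
After byte 2 (0x43): reg=0x07
After byte 3 (0x5B): reg=0x93
After byte 4 (0x94): reg=0x15
After byte 5 (0x42): reg=0xA2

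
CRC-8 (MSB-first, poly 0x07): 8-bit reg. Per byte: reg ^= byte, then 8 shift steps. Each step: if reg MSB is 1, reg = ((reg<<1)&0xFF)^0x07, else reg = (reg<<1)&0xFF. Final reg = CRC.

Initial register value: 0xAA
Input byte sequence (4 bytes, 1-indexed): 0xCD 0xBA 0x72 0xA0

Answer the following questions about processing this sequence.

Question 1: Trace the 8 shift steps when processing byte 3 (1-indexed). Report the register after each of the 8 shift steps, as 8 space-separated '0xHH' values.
Answer: 0x81 0x05 0x0A 0x14 0x28 0x50 0xA0 0x47

Derivation:
After byte 1 (0xCD): reg=0x32
After byte 2 (0xBA): reg=0xB1
Register before byte 3: 0xB1
After XOR with byte 0x72: 0xC3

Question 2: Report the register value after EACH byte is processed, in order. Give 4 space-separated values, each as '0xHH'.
0x32 0xB1 0x47 0xBB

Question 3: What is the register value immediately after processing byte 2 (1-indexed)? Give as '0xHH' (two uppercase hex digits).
Answer: 0xB1

Derivation:
After byte 1 (0xCD): reg=0x32
After byte 2 (0xBA): reg=0xB1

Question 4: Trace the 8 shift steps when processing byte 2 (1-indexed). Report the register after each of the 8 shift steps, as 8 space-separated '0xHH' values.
After byte 1 (0xCD): reg=0x32
Register before byte 2: 0x32
After XOR with byte 0xBA: 0x88

Answer: 0x17 0x2E 0x5C 0xB8 0x77 0xEE 0xDB 0xB1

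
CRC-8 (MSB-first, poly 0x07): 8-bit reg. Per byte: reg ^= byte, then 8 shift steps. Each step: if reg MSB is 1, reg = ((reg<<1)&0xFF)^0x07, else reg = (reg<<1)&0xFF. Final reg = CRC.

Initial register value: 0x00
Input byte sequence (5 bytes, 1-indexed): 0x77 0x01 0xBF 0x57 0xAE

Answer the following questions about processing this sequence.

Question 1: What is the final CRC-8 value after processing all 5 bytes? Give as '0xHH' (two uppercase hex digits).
Answer: 0x28

Derivation:
After byte 1 (0x77): reg=0x42
After byte 2 (0x01): reg=0xCE
After byte 3 (0xBF): reg=0x50
After byte 4 (0x57): reg=0x15
After byte 5 (0xAE): reg=0x28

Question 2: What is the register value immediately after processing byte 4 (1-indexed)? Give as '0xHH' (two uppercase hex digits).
After byte 1 (0x77): reg=0x42
After byte 2 (0x01): reg=0xCE
After byte 3 (0xBF): reg=0x50
After byte 4 (0x57): reg=0x15

Answer: 0x15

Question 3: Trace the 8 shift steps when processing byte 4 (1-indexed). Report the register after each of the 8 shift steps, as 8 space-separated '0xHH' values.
After byte 1 (0x77): reg=0x42
After byte 2 (0x01): reg=0xCE
After byte 3 (0xBF): reg=0x50
Register before byte 4: 0x50
After XOR with byte 0x57: 0x07

Answer: 0x0E 0x1C 0x38 0x70 0xE0 0xC7 0x89 0x15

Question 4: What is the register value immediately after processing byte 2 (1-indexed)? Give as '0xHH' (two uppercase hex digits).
After byte 1 (0x77): reg=0x42
After byte 2 (0x01): reg=0xCE

Answer: 0xCE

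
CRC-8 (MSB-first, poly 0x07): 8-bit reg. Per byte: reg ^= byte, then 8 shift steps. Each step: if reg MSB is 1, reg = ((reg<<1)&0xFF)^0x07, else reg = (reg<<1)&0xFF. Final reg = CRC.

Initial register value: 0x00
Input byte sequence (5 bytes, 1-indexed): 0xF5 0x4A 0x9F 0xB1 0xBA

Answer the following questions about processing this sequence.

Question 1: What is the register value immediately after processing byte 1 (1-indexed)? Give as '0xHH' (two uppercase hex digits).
After byte 1 (0xF5): reg=0xC5

Answer: 0xC5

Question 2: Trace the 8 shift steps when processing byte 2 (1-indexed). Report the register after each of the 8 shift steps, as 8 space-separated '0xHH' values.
Answer: 0x19 0x32 0x64 0xC8 0x97 0x29 0x52 0xA4

Derivation:
After byte 1 (0xF5): reg=0xC5
Register before byte 2: 0xC5
After XOR with byte 0x4A: 0x8F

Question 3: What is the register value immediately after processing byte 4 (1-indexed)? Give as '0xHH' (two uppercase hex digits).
Answer: 0x70

Derivation:
After byte 1 (0xF5): reg=0xC5
After byte 2 (0x4A): reg=0xA4
After byte 3 (0x9F): reg=0xA1
After byte 4 (0xB1): reg=0x70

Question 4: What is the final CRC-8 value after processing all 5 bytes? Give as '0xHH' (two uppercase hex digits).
Answer: 0x78

Derivation:
After byte 1 (0xF5): reg=0xC5
After byte 2 (0x4A): reg=0xA4
After byte 3 (0x9F): reg=0xA1
After byte 4 (0xB1): reg=0x70
After byte 5 (0xBA): reg=0x78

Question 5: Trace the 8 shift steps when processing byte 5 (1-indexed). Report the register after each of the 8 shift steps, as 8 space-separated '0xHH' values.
After byte 1 (0xF5): reg=0xC5
After byte 2 (0x4A): reg=0xA4
After byte 3 (0x9F): reg=0xA1
After byte 4 (0xB1): reg=0x70
Register before byte 5: 0x70
After XOR with byte 0xBA: 0xCA

Answer: 0x93 0x21 0x42 0x84 0x0F 0x1E 0x3C 0x78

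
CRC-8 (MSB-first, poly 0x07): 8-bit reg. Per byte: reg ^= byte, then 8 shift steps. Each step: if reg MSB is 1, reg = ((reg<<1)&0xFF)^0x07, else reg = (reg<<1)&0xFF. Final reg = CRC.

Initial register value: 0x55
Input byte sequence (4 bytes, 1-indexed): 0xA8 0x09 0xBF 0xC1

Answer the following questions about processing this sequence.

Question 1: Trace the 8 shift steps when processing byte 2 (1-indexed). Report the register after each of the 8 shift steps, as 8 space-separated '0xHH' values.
After byte 1 (0xA8): reg=0xFD
Register before byte 2: 0xFD
After XOR with byte 0x09: 0xF4

Answer: 0xEF 0xD9 0xB5 0x6D 0xDA 0xB3 0x61 0xC2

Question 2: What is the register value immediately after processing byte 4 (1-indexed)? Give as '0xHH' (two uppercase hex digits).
After byte 1 (0xA8): reg=0xFD
After byte 2 (0x09): reg=0xC2
After byte 3 (0xBF): reg=0x74
After byte 4 (0xC1): reg=0x02

Answer: 0x02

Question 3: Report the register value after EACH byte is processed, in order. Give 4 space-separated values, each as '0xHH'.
0xFD 0xC2 0x74 0x02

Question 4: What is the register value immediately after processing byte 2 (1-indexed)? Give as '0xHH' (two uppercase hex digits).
Answer: 0xC2

Derivation:
After byte 1 (0xA8): reg=0xFD
After byte 2 (0x09): reg=0xC2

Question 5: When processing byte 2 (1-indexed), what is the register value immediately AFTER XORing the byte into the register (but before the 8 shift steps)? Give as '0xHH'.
Answer: 0xF4

Derivation:
Register before byte 2: 0xFD
Byte 2: 0x09
0xFD XOR 0x09 = 0xF4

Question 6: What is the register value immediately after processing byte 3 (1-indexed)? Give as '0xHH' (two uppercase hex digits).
Answer: 0x74

Derivation:
After byte 1 (0xA8): reg=0xFD
After byte 2 (0x09): reg=0xC2
After byte 3 (0xBF): reg=0x74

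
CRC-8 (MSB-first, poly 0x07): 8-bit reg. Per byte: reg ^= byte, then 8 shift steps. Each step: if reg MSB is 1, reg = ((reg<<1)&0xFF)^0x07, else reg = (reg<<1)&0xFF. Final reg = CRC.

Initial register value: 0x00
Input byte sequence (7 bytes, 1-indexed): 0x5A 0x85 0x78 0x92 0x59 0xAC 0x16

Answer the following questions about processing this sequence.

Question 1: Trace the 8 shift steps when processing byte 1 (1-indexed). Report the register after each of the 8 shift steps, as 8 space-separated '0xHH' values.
Register before byte 1: 0x00
After XOR with byte 0x5A: 0x5A

Answer: 0xB4 0x6F 0xDE 0xBB 0x71 0xE2 0xC3 0x81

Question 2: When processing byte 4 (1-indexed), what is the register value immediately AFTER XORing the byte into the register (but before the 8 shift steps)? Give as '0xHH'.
Answer: 0xA9

Derivation:
Register before byte 4: 0x3B
Byte 4: 0x92
0x3B XOR 0x92 = 0xA9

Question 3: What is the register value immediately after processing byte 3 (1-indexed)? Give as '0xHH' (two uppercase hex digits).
Answer: 0x3B

Derivation:
After byte 1 (0x5A): reg=0x81
After byte 2 (0x85): reg=0x1C
After byte 3 (0x78): reg=0x3B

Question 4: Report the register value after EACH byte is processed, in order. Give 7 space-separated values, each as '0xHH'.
0x81 0x1C 0x3B 0x56 0x2D 0x8E 0xC1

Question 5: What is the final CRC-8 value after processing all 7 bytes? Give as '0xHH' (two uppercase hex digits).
Answer: 0xC1

Derivation:
After byte 1 (0x5A): reg=0x81
After byte 2 (0x85): reg=0x1C
After byte 3 (0x78): reg=0x3B
After byte 4 (0x92): reg=0x56
After byte 5 (0x59): reg=0x2D
After byte 6 (0xAC): reg=0x8E
After byte 7 (0x16): reg=0xC1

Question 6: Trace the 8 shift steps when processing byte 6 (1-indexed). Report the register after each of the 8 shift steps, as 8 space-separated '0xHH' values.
After byte 1 (0x5A): reg=0x81
After byte 2 (0x85): reg=0x1C
After byte 3 (0x78): reg=0x3B
After byte 4 (0x92): reg=0x56
After byte 5 (0x59): reg=0x2D
Register before byte 6: 0x2D
After XOR with byte 0xAC: 0x81

Answer: 0x05 0x0A 0x14 0x28 0x50 0xA0 0x47 0x8E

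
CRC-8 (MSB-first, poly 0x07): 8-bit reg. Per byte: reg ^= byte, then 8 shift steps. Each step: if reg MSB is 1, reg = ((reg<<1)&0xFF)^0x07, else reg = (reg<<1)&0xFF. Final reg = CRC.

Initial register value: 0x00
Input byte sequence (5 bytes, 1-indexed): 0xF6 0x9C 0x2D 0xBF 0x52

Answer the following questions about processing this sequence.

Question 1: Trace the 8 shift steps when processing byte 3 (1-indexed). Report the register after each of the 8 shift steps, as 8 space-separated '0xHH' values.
Answer: 0x33 0x66 0xCC 0x9F 0x39 0x72 0xE4 0xCF

Derivation:
After byte 1 (0xF6): reg=0xCC
After byte 2 (0x9C): reg=0xB7
Register before byte 3: 0xB7
After XOR with byte 0x2D: 0x9A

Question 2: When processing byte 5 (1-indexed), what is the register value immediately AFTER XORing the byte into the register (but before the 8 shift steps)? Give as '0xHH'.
Answer: 0x05

Derivation:
Register before byte 5: 0x57
Byte 5: 0x52
0x57 XOR 0x52 = 0x05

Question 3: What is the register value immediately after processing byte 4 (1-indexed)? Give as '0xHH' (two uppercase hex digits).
Answer: 0x57

Derivation:
After byte 1 (0xF6): reg=0xCC
After byte 2 (0x9C): reg=0xB7
After byte 3 (0x2D): reg=0xCF
After byte 4 (0xBF): reg=0x57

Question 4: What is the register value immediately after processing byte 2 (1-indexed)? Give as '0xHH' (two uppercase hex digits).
Answer: 0xB7

Derivation:
After byte 1 (0xF6): reg=0xCC
After byte 2 (0x9C): reg=0xB7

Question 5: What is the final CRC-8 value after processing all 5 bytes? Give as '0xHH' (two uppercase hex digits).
After byte 1 (0xF6): reg=0xCC
After byte 2 (0x9C): reg=0xB7
After byte 3 (0x2D): reg=0xCF
After byte 4 (0xBF): reg=0x57
After byte 5 (0x52): reg=0x1B

Answer: 0x1B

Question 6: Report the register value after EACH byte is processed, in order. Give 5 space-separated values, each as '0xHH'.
0xCC 0xB7 0xCF 0x57 0x1B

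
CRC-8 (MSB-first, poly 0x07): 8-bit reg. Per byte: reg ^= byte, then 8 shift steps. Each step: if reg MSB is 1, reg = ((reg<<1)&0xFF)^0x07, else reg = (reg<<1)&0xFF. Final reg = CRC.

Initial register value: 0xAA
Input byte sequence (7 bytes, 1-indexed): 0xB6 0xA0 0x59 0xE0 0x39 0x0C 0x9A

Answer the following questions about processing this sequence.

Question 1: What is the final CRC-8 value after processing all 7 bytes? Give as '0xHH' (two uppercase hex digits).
Answer: 0x96

Derivation:
After byte 1 (0xB6): reg=0x54
After byte 2 (0xA0): reg=0xC2
After byte 3 (0x59): reg=0xC8
After byte 4 (0xE0): reg=0xD8
After byte 5 (0x39): reg=0xA9
After byte 6 (0x0C): reg=0x72
After byte 7 (0x9A): reg=0x96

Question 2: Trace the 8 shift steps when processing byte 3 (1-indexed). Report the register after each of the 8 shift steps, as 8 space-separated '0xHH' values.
Answer: 0x31 0x62 0xC4 0x8F 0x19 0x32 0x64 0xC8

Derivation:
After byte 1 (0xB6): reg=0x54
After byte 2 (0xA0): reg=0xC2
Register before byte 3: 0xC2
After XOR with byte 0x59: 0x9B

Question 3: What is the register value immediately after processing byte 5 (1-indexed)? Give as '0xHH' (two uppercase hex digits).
Answer: 0xA9

Derivation:
After byte 1 (0xB6): reg=0x54
After byte 2 (0xA0): reg=0xC2
After byte 3 (0x59): reg=0xC8
After byte 4 (0xE0): reg=0xD8
After byte 5 (0x39): reg=0xA9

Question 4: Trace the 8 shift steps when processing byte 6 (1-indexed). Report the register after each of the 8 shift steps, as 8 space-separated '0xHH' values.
Answer: 0x4D 0x9A 0x33 0x66 0xCC 0x9F 0x39 0x72

Derivation:
After byte 1 (0xB6): reg=0x54
After byte 2 (0xA0): reg=0xC2
After byte 3 (0x59): reg=0xC8
After byte 4 (0xE0): reg=0xD8
After byte 5 (0x39): reg=0xA9
Register before byte 6: 0xA9
After XOR with byte 0x0C: 0xA5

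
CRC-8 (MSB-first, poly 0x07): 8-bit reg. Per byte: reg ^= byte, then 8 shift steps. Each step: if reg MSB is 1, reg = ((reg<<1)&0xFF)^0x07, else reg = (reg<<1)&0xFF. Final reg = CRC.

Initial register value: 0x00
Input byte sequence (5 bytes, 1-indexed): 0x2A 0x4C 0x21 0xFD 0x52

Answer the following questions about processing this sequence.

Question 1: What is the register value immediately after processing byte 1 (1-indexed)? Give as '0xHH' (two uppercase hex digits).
After byte 1 (0x2A): reg=0xD6

Answer: 0xD6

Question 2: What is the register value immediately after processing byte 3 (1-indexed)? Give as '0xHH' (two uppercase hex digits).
Answer: 0x84

Derivation:
After byte 1 (0x2A): reg=0xD6
After byte 2 (0x4C): reg=0xCF
After byte 3 (0x21): reg=0x84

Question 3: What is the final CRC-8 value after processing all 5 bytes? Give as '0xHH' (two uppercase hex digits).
After byte 1 (0x2A): reg=0xD6
After byte 2 (0x4C): reg=0xCF
After byte 3 (0x21): reg=0x84
After byte 4 (0xFD): reg=0x68
After byte 5 (0x52): reg=0xA6

Answer: 0xA6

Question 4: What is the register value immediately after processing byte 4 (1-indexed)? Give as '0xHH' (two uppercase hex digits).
After byte 1 (0x2A): reg=0xD6
After byte 2 (0x4C): reg=0xCF
After byte 3 (0x21): reg=0x84
After byte 4 (0xFD): reg=0x68

Answer: 0x68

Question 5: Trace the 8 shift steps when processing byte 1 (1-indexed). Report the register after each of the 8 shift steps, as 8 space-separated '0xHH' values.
Register before byte 1: 0x00
After XOR with byte 0x2A: 0x2A

Answer: 0x54 0xA8 0x57 0xAE 0x5B 0xB6 0x6B 0xD6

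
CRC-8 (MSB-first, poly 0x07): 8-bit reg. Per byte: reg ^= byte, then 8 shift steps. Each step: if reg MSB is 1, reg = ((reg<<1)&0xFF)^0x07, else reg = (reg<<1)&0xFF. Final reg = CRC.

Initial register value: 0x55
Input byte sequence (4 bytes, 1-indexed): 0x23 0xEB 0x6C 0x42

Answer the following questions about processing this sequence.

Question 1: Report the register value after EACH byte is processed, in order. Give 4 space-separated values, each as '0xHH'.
0x45 0x43 0xCD 0xA4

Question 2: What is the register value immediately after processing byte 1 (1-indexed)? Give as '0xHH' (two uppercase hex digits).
Answer: 0x45

Derivation:
After byte 1 (0x23): reg=0x45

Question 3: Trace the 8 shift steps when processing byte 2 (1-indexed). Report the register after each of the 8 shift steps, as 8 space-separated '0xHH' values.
After byte 1 (0x23): reg=0x45
Register before byte 2: 0x45
After XOR with byte 0xEB: 0xAE

Answer: 0x5B 0xB6 0x6B 0xD6 0xAB 0x51 0xA2 0x43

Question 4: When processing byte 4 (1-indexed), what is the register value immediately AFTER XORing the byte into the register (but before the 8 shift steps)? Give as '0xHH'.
Answer: 0x8F

Derivation:
Register before byte 4: 0xCD
Byte 4: 0x42
0xCD XOR 0x42 = 0x8F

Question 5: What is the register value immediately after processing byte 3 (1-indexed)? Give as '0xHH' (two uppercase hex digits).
Answer: 0xCD

Derivation:
After byte 1 (0x23): reg=0x45
After byte 2 (0xEB): reg=0x43
After byte 3 (0x6C): reg=0xCD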